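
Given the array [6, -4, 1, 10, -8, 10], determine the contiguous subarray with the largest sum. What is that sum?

Using Kadane's algorithm on [6, -4, 1, 10, -8, 10]:

Scanning through the array:
Position 1 (value -4): max_ending_here = 2, max_so_far = 6
Position 2 (value 1): max_ending_here = 3, max_so_far = 6
Position 3 (value 10): max_ending_here = 13, max_so_far = 13
Position 4 (value -8): max_ending_here = 5, max_so_far = 13
Position 5 (value 10): max_ending_here = 15, max_so_far = 15

Maximum subarray: [6, -4, 1, 10, -8, 10]
Maximum sum: 15

The maximum subarray is [6, -4, 1, 10, -8, 10] with sum 15. This subarray runs from index 0 to index 5.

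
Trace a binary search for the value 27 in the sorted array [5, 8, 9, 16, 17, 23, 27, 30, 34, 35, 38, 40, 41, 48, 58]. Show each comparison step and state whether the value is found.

Binary search for 27 in [5, 8, 9, 16, 17, 23, 27, 30, 34, 35, 38, 40, 41, 48, 58]:

lo=0, hi=14, mid=7, arr[mid]=30 -> 30 > 27, search left half
lo=0, hi=6, mid=3, arr[mid]=16 -> 16 < 27, search right half
lo=4, hi=6, mid=5, arr[mid]=23 -> 23 < 27, search right half
lo=6, hi=6, mid=6, arr[mid]=27 -> Found target at index 6!

Binary search finds 27 at index 6 after 4 comparisons. The search repeatedly halves the search space by comparing with the middle element.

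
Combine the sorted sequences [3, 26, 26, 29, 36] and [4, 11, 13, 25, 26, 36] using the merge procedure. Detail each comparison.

Merging process:

Compare 3 vs 4: take 3 from left. Merged: [3]
Compare 26 vs 4: take 4 from right. Merged: [3, 4]
Compare 26 vs 11: take 11 from right. Merged: [3, 4, 11]
Compare 26 vs 13: take 13 from right. Merged: [3, 4, 11, 13]
Compare 26 vs 25: take 25 from right. Merged: [3, 4, 11, 13, 25]
Compare 26 vs 26: take 26 from left. Merged: [3, 4, 11, 13, 25, 26]
Compare 26 vs 26: take 26 from left. Merged: [3, 4, 11, 13, 25, 26, 26]
Compare 29 vs 26: take 26 from right. Merged: [3, 4, 11, 13, 25, 26, 26, 26]
Compare 29 vs 36: take 29 from left. Merged: [3, 4, 11, 13, 25, 26, 26, 26, 29]
Compare 36 vs 36: take 36 from left. Merged: [3, 4, 11, 13, 25, 26, 26, 26, 29, 36]
Append remaining from right: [36]. Merged: [3, 4, 11, 13, 25, 26, 26, 26, 29, 36, 36]

Final merged array: [3, 4, 11, 13, 25, 26, 26, 26, 29, 36, 36]
Total comparisons: 10

The merged array is [3, 4, 11, 13, 25, 26, 26, 26, 29, 36, 36], requiring 10 comparisons. The merge step runs in O(n) time where n is the total number of elements.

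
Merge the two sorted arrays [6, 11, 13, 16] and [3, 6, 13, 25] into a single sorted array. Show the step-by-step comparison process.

Merging process:

Compare 6 vs 3: take 3 from right. Merged: [3]
Compare 6 vs 6: take 6 from left. Merged: [3, 6]
Compare 11 vs 6: take 6 from right. Merged: [3, 6, 6]
Compare 11 vs 13: take 11 from left. Merged: [3, 6, 6, 11]
Compare 13 vs 13: take 13 from left. Merged: [3, 6, 6, 11, 13]
Compare 16 vs 13: take 13 from right. Merged: [3, 6, 6, 11, 13, 13]
Compare 16 vs 25: take 16 from left. Merged: [3, 6, 6, 11, 13, 13, 16]
Append remaining from right: [25]. Merged: [3, 6, 6, 11, 13, 13, 16, 25]

Final merged array: [3, 6, 6, 11, 13, 13, 16, 25]
Total comparisons: 7

The merged array is [3, 6, 6, 11, 13, 13, 16, 25], requiring 7 comparisons. The merge step runs in O(n) time where n is the total number of elements.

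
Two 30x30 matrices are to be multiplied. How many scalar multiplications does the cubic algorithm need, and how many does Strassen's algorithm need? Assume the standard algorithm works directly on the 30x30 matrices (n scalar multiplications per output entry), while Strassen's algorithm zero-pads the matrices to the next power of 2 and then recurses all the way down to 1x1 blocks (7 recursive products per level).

Matrix multiplication for 30x30 matrices:

Strassen's algorithm requires power-of-2 dimensions. Pad 30x30 to 32x32 (next power of 2).

Standard algorithm: 30^3 = 27000 multiplications
Strassen's algorithm: 7^(log2(32)) = 7^5 = 16807 multiplications
Savings: 27000 - 16807 = 10193 multiplications

Standard: 27000 multiplications (30^3). Strassen: 16807 multiplications (7^5, after padding to 32x32). Strassen reduces 8 recursive multiplications to 7 at each level.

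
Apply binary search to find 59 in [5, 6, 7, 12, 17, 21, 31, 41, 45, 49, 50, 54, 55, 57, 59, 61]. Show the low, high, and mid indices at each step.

Binary search for 59 in [5, 6, 7, 12, 17, 21, 31, 41, 45, 49, 50, 54, 55, 57, 59, 61]:

lo=0, hi=15, mid=7, arr[mid]=41 -> 41 < 59, search right half
lo=8, hi=15, mid=11, arr[mid]=54 -> 54 < 59, search right half
lo=12, hi=15, mid=13, arr[mid]=57 -> 57 < 59, search right half
lo=14, hi=15, mid=14, arr[mid]=59 -> Found target at index 14!

Binary search finds 59 at index 14 after 4 comparisons. The search repeatedly halves the search space by comparing with the middle element.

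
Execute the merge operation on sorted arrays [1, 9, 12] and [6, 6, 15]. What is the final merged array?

Merging process:

Compare 1 vs 6: take 1 from left. Merged: [1]
Compare 9 vs 6: take 6 from right. Merged: [1, 6]
Compare 9 vs 6: take 6 from right. Merged: [1, 6, 6]
Compare 9 vs 15: take 9 from left. Merged: [1, 6, 6, 9]
Compare 12 vs 15: take 12 from left. Merged: [1, 6, 6, 9, 12]
Append remaining from right: [15]. Merged: [1, 6, 6, 9, 12, 15]

Final merged array: [1, 6, 6, 9, 12, 15]
Total comparisons: 5

The merged array is [1, 6, 6, 9, 12, 15], requiring 5 comparisons. The merge step runs in O(n) time where n is the total number of elements.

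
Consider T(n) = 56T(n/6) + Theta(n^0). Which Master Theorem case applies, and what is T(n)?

Master Theorem for T(n) = 56T(n/6) + O(n^0):

a = 56, b = 6, c = 0
log_b(a) = log_6(56) = 2.2466

Case 1: c = 0 < log_6(56) = 2.2466
T(n) = O(n^(log_6 56))

For T(n) = 56T(n/6) + O(n^0): log_6(56) = 2.2466. This is Case 1 of the Master Theorem (c < log_b(a), work dominated by leaves), giving O(n^(log_6 56)).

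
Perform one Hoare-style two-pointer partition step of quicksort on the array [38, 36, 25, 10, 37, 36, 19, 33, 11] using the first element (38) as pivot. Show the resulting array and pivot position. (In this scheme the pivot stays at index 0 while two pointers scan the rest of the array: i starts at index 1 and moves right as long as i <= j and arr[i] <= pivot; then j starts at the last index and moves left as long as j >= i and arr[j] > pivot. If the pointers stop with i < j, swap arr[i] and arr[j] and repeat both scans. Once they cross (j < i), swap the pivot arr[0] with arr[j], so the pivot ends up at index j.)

Hoare-style two-pointer partition with pivot = 38:

Initial array: [38, 36, 25, 10, 37, 36, 19, 33, 11]

Pointers start at i = 1, j = 8.
i ends at 9, j ends at 8: the pointers have crossed (j < i), so scanning stops.

Swap pivot arr[0] with arr[8] to place pivot at position 8: [11, 36, 25, 10, 37, 36, 19, 33, 38]
Pivot position: 8

After partitioning with pivot 38, the array becomes [11, 36, 25, 10, 37, 36, 19, 33, 38]. The pivot is placed at index 8. All elements to the left of the pivot are <= 38, and all elements to the right are > 38.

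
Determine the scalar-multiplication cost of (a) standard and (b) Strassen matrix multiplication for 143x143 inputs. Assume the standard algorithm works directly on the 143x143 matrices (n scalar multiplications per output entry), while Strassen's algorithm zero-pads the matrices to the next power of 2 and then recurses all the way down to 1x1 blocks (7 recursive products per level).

Matrix multiplication for 143x143 matrices:

Strassen's algorithm requires power-of-2 dimensions. Pad 143x143 to 256x256 (next power of 2).

Standard algorithm: 143^3 = 2924207 multiplications
Strassen's algorithm: 7^(log2(256)) = 7^8 = 5764801 multiplications
Difference: 2924207 - 5764801 = -2840594 (Strassen uses MORE here due to padding overhead — for small or just-over-power-of-2 n, padding can outweigh the per-level savings)

Standard: 2924207 multiplications (143^3). Strassen: 5764801 multiplications (7^8, after padding to 256x256). Strassen reduces 8 recursive multiplications to 7 at each level.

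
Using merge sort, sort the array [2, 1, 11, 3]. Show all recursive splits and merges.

Merge sort trace:

Split: [2, 1, 11, 3] -> [2, 1] and [11, 3]
  Split: [2, 1] -> [2] and [1]
  Merge: [2] + [1] -> [1, 2]
  Split: [11, 3] -> [11] and [3]
  Merge: [11] + [3] -> [3, 11]
Merge: [1, 2] + [3, 11] -> [1, 2, 3, 11]

Final sorted array: [1, 2, 3, 11]

The merge sort proceeds by recursively splitting the array and merging sorted halves.
After all merges, the sorted array is [1, 2, 3, 11].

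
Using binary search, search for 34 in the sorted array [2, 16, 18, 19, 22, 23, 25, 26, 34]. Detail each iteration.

Binary search for 34 in [2, 16, 18, 19, 22, 23, 25, 26, 34]:

lo=0, hi=8, mid=4, arr[mid]=22 -> 22 < 34, search right half
lo=5, hi=8, mid=6, arr[mid]=25 -> 25 < 34, search right half
lo=7, hi=8, mid=7, arr[mid]=26 -> 26 < 34, search right half
lo=8, hi=8, mid=8, arr[mid]=34 -> Found target at index 8!

Binary search finds 34 at index 8 after 4 comparisons. The search repeatedly halves the search space by comparing with the middle element.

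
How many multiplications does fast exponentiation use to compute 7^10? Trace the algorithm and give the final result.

Computing 7^10 by squaring (build up from 7^1; each line after the first costs one multiplication):

7^1 = 7
7^2 = (7^1)^2 = 7^2 = 49
7^4 = (7^2)^2 = 49^2 = 2401
7^5 = 7 * 7^4 = 7 * 2401 = 16807
7^10 = (7^5)^2 = 16807^2 = 282475249

Result: 282475249
Multiplications needed: 4 (4 lines after 7^1)

7^10 = 282475249. Using exponentiation by squaring, this requires 4 multiplications. The key idea: if the exponent is even, square the half-power; if odd, multiply by the base once.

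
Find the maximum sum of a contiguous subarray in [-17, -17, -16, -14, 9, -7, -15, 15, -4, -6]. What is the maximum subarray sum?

Using Kadane's algorithm on [-17, -17, -16, -14, 9, -7, -15, 15, -4, -6]:

Scanning through the array:
Position 1 (value -17): max_ending_here = -17, max_so_far = -17
Position 2 (value -16): max_ending_here = -16, max_so_far = -16
Position 3 (value -14): max_ending_here = -14, max_so_far = -14
Position 4 (value 9): max_ending_here = 9, max_so_far = 9
Position 5 (value -7): max_ending_here = 2, max_so_far = 9
Position 6 (value -15): max_ending_here = -13, max_so_far = 9
Position 7 (value 15): max_ending_here = 15, max_so_far = 15
Position 8 (value -4): max_ending_here = 11, max_so_far = 15
Position 9 (value -6): max_ending_here = 5, max_so_far = 15

Maximum subarray: [15]
Maximum sum: 15

The maximum subarray is [15] with sum 15. This subarray runs from index 7 to index 7.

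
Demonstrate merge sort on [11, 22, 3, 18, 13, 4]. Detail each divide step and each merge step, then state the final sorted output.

Merge sort trace:

Split: [11, 22, 3, 18, 13, 4] -> [11, 22, 3] and [18, 13, 4]
  Split: [11, 22, 3] -> [11] and [22, 3]
    Split: [22, 3] -> [22] and [3]
    Merge: [22] + [3] -> [3, 22]
  Merge: [11] + [3, 22] -> [3, 11, 22]
  Split: [18, 13, 4] -> [18] and [13, 4]
    Split: [13, 4] -> [13] and [4]
    Merge: [13] + [4] -> [4, 13]
  Merge: [18] + [4, 13] -> [4, 13, 18]
Merge: [3, 11, 22] + [4, 13, 18] -> [3, 4, 11, 13, 18, 22]

Final sorted array: [3, 4, 11, 13, 18, 22]

The merge sort proceeds by recursively splitting the array and merging sorted halves.
After all merges, the sorted array is [3, 4, 11, 13, 18, 22].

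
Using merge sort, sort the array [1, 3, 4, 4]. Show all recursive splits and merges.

Merge sort trace:

Split: [1, 3, 4, 4] -> [1, 3] and [4, 4]
  Split: [1, 3] -> [1] and [3]
  Merge: [1] + [3] -> [1, 3]
  Split: [4, 4] -> [4] and [4]
  Merge: [4] + [4] -> [4, 4]
Merge: [1, 3] + [4, 4] -> [1, 3, 4, 4]

Final sorted array: [1, 3, 4, 4]

The merge sort proceeds by recursively splitting the array and merging sorted halves.
After all merges, the sorted array is [1, 3, 4, 4].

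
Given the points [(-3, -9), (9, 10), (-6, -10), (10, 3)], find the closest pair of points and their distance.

Computing all pairwise distances among 4 points:

d((-3, -9), (9, 10)) = 22.4722
d((-3, -9), (-6, -10)) = 3.1623 <-- minimum
d((-3, -9), (10, 3)) = 17.6918
d((9, 10), (-6, -10)) = 25.0
d((9, 10), (10, 3)) = 7.0711
d((-6, -10), (10, 3)) = 20.6155

Closest pair: (-3, -9) and (-6, -10) with distance 3.1623

The closest pair is (-3, -9) and (-6, -10) with Euclidean distance 3.1623. For 4 points, brute-force pairwise comparison is shown above. For large n, the divide-and-conquer algorithm (sort by x, recurse on halves, check the dividing strip) achieves O(n log n).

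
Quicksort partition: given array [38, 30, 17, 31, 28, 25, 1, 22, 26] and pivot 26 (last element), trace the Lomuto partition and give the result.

Lomuto partition with pivot = 26:

Initial array: [38, 30, 17, 31, 28, 25, 1, 22, 26]

arr[0]=38 > 26: no swap
arr[1]=30 > 26: no swap
arr[2]=17 <= 26: swap with position 0, array becomes [17, 30, 38, 31, 28, 25, 1, 22, 26]
arr[3]=31 > 26: no swap
arr[4]=28 > 26: no swap
arr[5]=25 <= 26: swap with position 1, array becomes [17, 25, 38, 31, 28, 30, 1, 22, 26]
arr[6]=1 <= 26: swap with position 2, array becomes [17, 25, 1, 31, 28, 30, 38, 22, 26]
arr[7]=22 <= 26: swap with position 3, array becomes [17, 25, 1, 22, 28, 30, 38, 31, 26]

Place pivot at position 4: [17, 25, 1, 22, 26, 30, 38, 31, 28]
Pivot position: 4

After partitioning with pivot 26, the array becomes [17, 25, 1, 22, 26, 30, 38, 31, 28]. The pivot is placed at index 4. All elements to the left of the pivot are <= 26, and all elements to the right are > 26.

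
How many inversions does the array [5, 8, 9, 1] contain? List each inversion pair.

Finding inversions in [5, 8, 9, 1]:

(0, 3): arr[0]=5 > arr[3]=1
(1, 3): arr[1]=8 > arr[3]=1
(2, 3): arr[2]=9 > arr[3]=1

Total inversions: 3

The array has 3 inversion(s): (0,3), (1,3), (2,3). Each pair (i,j) satisfies i < j and arr[i] > arr[j].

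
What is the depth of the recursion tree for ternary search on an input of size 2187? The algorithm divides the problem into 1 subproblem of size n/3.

For divide and conquer with division factor 3:

Problem sizes at each level:
Level 0: 2187
Level 1: 729
Level 2: 243
Level 3: 81
Level 4: 27
Level 5: 9
Level 6: 3
Level 7: 1

The root is level 0 and the size-1 base case is level 7 (the tree spans levels 0 through 7, i.e. 8 levels counting the root), so the depth is the number of divisions: log_3(2187) = 7

The recursion tree depth is log_3(2187) = 7. At each level, the problem size is divided by 3, so it takes 7 divisions to reduce to a base case of size 1. The algorithm makes 1 recursive call at each level.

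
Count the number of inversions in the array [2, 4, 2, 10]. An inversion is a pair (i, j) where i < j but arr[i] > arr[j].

Finding inversions in [2, 4, 2, 10]:

(1, 2): arr[1]=4 > arr[2]=2

Total inversions: 1

The array has 1 inversion(s): (1,2). Each pair (i,j) satisfies i < j and arr[i] > arr[j].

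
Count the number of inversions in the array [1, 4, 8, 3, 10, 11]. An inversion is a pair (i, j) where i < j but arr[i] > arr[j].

Finding inversions in [1, 4, 8, 3, 10, 11]:

(1, 3): arr[1]=4 > arr[3]=3
(2, 3): arr[2]=8 > arr[3]=3

Total inversions: 2

The array has 2 inversion(s): (1,3), (2,3). Each pair (i,j) satisfies i < j and arr[i] > arr[j].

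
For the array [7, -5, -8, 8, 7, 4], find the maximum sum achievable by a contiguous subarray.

Using Kadane's algorithm on [7, -5, -8, 8, 7, 4]:

Scanning through the array:
Position 1 (value -5): max_ending_here = 2, max_so_far = 7
Position 2 (value -8): max_ending_here = -6, max_so_far = 7
Position 3 (value 8): max_ending_here = 8, max_so_far = 8
Position 4 (value 7): max_ending_here = 15, max_so_far = 15
Position 5 (value 4): max_ending_here = 19, max_so_far = 19

Maximum subarray: [8, 7, 4]
Maximum sum: 19

The maximum subarray is [8, 7, 4] with sum 19. This subarray runs from index 3 to index 5.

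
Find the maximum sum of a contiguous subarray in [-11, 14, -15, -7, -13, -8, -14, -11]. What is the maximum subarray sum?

Using Kadane's algorithm on [-11, 14, -15, -7, -13, -8, -14, -11]:

Scanning through the array:
Position 1 (value 14): max_ending_here = 14, max_so_far = 14
Position 2 (value -15): max_ending_here = -1, max_so_far = 14
Position 3 (value -7): max_ending_here = -7, max_so_far = 14
Position 4 (value -13): max_ending_here = -13, max_so_far = 14
Position 5 (value -8): max_ending_here = -8, max_so_far = 14
Position 6 (value -14): max_ending_here = -14, max_so_far = 14
Position 7 (value -11): max_ending_here = -11, max_so_far = 14

Maximum subarray: [14]
Maximum sum: 14

The maximum subarray is [14] with sum 14. This subarray runs from index 1 to index 1.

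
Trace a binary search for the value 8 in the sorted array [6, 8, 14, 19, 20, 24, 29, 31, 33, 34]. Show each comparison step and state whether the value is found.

Binary search for 8 in [6, 8, 14, 19, 20, 24, 29, 31, 33, 34]:

lo=0, hi=9, mid=4, arr[mid]=20 -> 20 > 8, search left half
lo=0, hi=3, mid=1, arr[mid]=8 -> Found target at index 1!

Binary search finds 8 at index 1 after 2 comparisons. The search repeatedly halves the search space by comparing with the middle element.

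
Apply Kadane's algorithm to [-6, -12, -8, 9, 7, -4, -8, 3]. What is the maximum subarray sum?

Using Kadane's algorithm on [-6, -12, -8, 9, 7, -4, -8, 3]:

Scanning through the array:
Position 1 (value -12): max_ending_here = -12, max_so_far = -6
Position 2 (value -8): max_ending_here = -8, max_so_far = -6
Position 3 (value 9): max_ending_here = 9, max_so_far = 9
Position 4 (value 7): max_ending_here = 16, max_so_far = 16
Position 5 (value -4): max_ending_here = 12, max_so_far = 16
Position 6 (value -8): max_ending_here = 4, max_so_far = 16
Position 7 (value 3): max_ending_here = 7, max_so_far = 16

Maximum subarray: [9, 7]
Maximum sum: 16

The maximum subarray is [9, 7] with sum 16. This subarray runs from index 3 to index 4.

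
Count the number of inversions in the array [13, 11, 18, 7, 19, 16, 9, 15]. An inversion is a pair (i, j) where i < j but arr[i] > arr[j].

Finding inversions in [13, 11, 18, 7, 19, 16, 9, 15]:

(0, 1): arr[0]=13 > arr[1]=11
(0, 3): arr[0]=13 > arr[3]=7
(0, 6): arr[0]=13 > arr[6]=9
(1, 3): arr[1]=11 > arr[3]=7
(1, 6): arr[1]=11 > arr[6]=9
(2, 3): arr[2]=18 > arr[3]=7
(2, 5): arr[2]=18 > arr[5]=16
(2, 6): arr[2]=18 > arr[6]=9
(2, 7): arr[2]=18 > arr[7]=15
(4, 5): arr[4]=19 > arr[5]=16
(4, 6): arr[4]=19 > arr[6]=9
(4, 7): arr[4]=19 > arr[7]=15
(5, 6): arr[5]=16 > arr[6]=9
(5, 7): arr[5]=16 > arr[7]=15

Total inversions: 14

The array has 14 inversion(s): (0,1), (0,3), (0,6), (1,3), (1,6), (2,3), (2,5), (2,6), (2,7), (4,5), (4,6), (4,7), (5,6), (5,7). Each pair (i,j) satisfies i < j and arr[i] > arr[j].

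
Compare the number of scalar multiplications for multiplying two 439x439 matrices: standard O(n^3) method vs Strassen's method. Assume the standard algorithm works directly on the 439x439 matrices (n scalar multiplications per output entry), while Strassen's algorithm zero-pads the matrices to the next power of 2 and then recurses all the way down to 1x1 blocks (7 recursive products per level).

Matrix multiplication for 439x439 matrices:

Strassen's algorithm requires power-of-2 dimensions. Pad 439x439 to 512x512 (next power of 2).

Standard algorithm: 439^3 = 84604519 multiplications
Strassen's algorithm: 7^(log2(512)) = 7^9 = 40353607 multiplications
Savings: 84604519 - 40353607 = 44250912 multiplications

Standard: 84604519 multiplications (439^3). Strassen: 40353607 multiplications (7^9, after padding to 512x512). Strassen reduces 8 recursive multiplications to 7 at each level.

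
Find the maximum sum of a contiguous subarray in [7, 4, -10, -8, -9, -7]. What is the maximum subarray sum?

Using Kadane's algorithm on [7, 4, -10, -8, -9, -7]:

Scanning through the array:
Position 1 (value 4): max_ending_here = 11, max_so_far = 11
Position 2 (value -10): max_ending_here = 1, max_so_far = 11
Position 3 (value -8): max_ending_here = -7, max_so_far = 11
Position 4 (value -9): max_ending_here = -9, max_so_far = 11
Position 5 (value -7): max_ending_here = -7, max_so_far = 11

Maximum subarray: [7, 4]
Maximum sum: 11

The maximum subarray is [7, 4] with sum 11. This subarray runs from index 0 to index 1.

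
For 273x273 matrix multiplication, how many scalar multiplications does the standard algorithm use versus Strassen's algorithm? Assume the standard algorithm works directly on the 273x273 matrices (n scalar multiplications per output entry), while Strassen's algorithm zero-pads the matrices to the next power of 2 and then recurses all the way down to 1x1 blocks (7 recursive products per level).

Matrix multiplication for 273x273 matrices:

Strassen's algorithm requires power-of-2 dimensions. Pad 273x273 to 512x512 (next power of 2).

Standard algorithm: 273^3 = 20346417 multiplications
Strassen's algorithm: 7^(log2(512)) = 7^9 = 40353607 multiplications
Difference: 20346417 - 40353607 = -20007190 (Strassen uses MORE here due to padding overhead — for small or just-over-power-of-2 n, padding can outweigh the per-level savings)

Standard: 20346417 multiplications (273^3). Strassen: 40353607 multiplications (7^9, after padding to 512x512). Strassen reduces 8 recursive multiplications to 7 at each level.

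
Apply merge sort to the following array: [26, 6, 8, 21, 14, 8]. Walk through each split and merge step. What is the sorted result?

Merge sort trace:

Split: [26, 6, 8, 21, 14, 8] -> [26, 6, 8] and [21, 14, 8]
  Split: [26, 6, 8] -> [26] and [6, 8]
    Split: [6, 8] -> [6] and [8]
    Merge: [6] + [8] -> [6, 8]
  Merge: [26] + [6, 8] -> [6, 8, 26]
  Split: [21, 14, 8] -> [21] and [14, 8]
    Split: [14, 8] -> [14] and [8]
    Merge: [14] + [8] -> [8, 14]
  Merge: [21] + [8, 14] -> [8, 14, 21]
Merge: [6, 8, 26] + [8, 14, 21] -> [6, 8, 8, 14, 21, 26]

Final sorted array: [6, 8, 8, 14, 21, 26]

The merge sort proceeds by recursively splitting the array and merging sorted halves.
After all merges, the sorted array is [6, 8, 8, 14, 21, 26].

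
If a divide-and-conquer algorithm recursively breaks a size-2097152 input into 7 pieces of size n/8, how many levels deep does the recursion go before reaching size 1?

For divide and conquer with division factor 8:

Problem sizes at each level:
Level 0: 2097152
Level 1: 262144
Level 2: 32768
Level 3: 4096
Level 4: 512
Level 5: 64
Level 6: 8
Level 7: 1

The root is level 0 and the size-1 base case is level 7 (the tree spans levels 0 through 7, i.e. 8 levels counting the root), so the depth is the number of divisions: log_8(2097152) = 7

The recursion tree depth is log_8(2097152) = 7. At each level, the problem size is divided by 8, so it takes 7 divisions to reduce to a base case of size 1. The algorithm makes 7 recursive calls at each level.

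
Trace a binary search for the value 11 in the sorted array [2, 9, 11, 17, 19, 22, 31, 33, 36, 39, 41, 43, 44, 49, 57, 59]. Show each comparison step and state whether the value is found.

Binary search for 11 in [2, 9, 11, 17, 19, 22, 31, 33, 36, 39, 41, 43, 44, 49, 57, 59]:

lo=0, hi=15, mid=7, arr[mid]=33 -> 33 > 11, search left half
lo=0, hi=6, mid=3, arr[mid]=17 -> 17 > 11, search left half
lo=0, hi=2, mid=1, arr[mid]=9 -> 9 < 11, search right half
lo=2, hi=2, mid=2, arr[mid]=11 -> Found target at index 2!

Binary search finds 11 at index 2 after 4 comparisons. The search repeatedly halves the search space by comparing with the middle element.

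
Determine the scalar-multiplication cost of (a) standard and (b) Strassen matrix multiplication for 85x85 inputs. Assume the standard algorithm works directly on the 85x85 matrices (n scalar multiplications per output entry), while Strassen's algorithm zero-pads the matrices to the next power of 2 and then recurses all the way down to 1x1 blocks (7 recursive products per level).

Matrix multiplication for 85x85 matrices:

Strassen's algorithm requires power-of-2 dimensions. Pad 85x85 to 128x128 (next power of 2).

Standard algorithm: 85^3 = 614125 multiplications
Strassen's algorithm: 7^(log2(128)) = 7^7 = 823543 multiplications
Difference: 614125 - 823543 = -209418 (Strassen uses MORE here due to padding overhead — for small or just-over-power-of-2 n, padding can outweigh the per-level savings)

Standard: 614125 multiplications (85^3). Strassen: 823543 multiplications (7^7, after padding to 128x128). Strassen reduces 8 recursive multiplications to 7 at each level.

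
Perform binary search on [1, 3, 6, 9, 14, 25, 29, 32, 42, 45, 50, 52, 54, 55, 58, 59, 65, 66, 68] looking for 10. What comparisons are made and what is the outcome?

Binary search for 10 in [1, 3, 6, 9, 14, 25, 29, 32, 42, 45, 50, 52, 54, 55, 58, 59, 65, 66, 68]:

lo=0, hi=18, mid=9, arr[mid]=45 -> 45 > 10, search left half
lo=0, hi=8, mid=4, arr[mid]=14 -> 14 > 10, search left half
lo=0, hi=3, mid=1, arr[mid]=3 -> 3 < 10, search right half
lo=2, hi=3, mid=2, arr[mid]=6 -> 6 < 10, search right half
lo=3, hi=3, mid=3, arr[mid]=9 -> 9 < 10, search right half
lo=4 > hi=3, target 10 not found

Binary search determines that 10 is not in the array after 5 comparisons. The search space was exhausted without finding the target.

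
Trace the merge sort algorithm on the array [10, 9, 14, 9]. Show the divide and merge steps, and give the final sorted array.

Merge sort trace:

Split: [10, 9, 14, 9] -> [10, 9] and [14, 9]
  Split: [10, 9] -> [10] and [9]
  Merge: [10] + [9] -> [9, 10]
  Split: [14, 9] -> [14] and [9]
  Merge: [14] + [9] -> [9, 14]
Merge: [9, 10] + [9, 14] -> [9, 9, 10, 14]

Final sorted array: [9, 9, 10, 14]

The merge sort proceeds by recursively splitting the array and merging sorted halves.
After all merges, the sorted array is [9, 9, 10, 14].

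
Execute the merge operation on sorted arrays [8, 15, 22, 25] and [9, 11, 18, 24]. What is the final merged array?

Merging process:

Compare 8 vs 9: take 8 from left. Merged: [8]
Compare 15 vs 9: take 9 from right. Merged: [8, 9]
Compare 15 vs 11: take 11 from right. Merged: [8, 9, 11]
Compare 15 vs 18: take 15 from left. Merged: [8, 9, 11, 15]
Compare 22 vs 18: take 18 from right. Merged: [8, 9, 11, 15, 18]
Compare 22 vs 24: take 22 from left. Merged: [8, 9, 11, 15, 18, 22]
Compare 25 vs 24: take 24 from right. Merged: [8, 9, 11, 15, 18, 22, 24]
Append remaining from left: [25]. Merged: [8, 9, 11, 15, 18, 22, 24, 25]

Final merged array: [8, 9, 11, 15, 18, 22, 24, 25]
Total comparisons: 7

The merged array is [8, 9, 11, 15, 18, 22, 24, 25], requiring 7 comparisons. The merge step runs in O(n) time where n is the total number of elements.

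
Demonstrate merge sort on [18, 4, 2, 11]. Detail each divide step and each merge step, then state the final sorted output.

Merge sort trace:

Split: [18, 4, 2, 11] -> [18, 4] and [2, 11]
  Split: [18, 4] -> [18] and [4]
  Merge: [18] + [4] -> [4, 18]
  Split: [2, 11] -> [2] and [11]
  Merge: [2] + [11] -> [2, 11]
Merge: [4, 18] + [2, 11] -> [2, 4, 11, 18]

Final sorted array: [2, 4, 11, 18]

The merge sort proceeds by recursively splitting the array and merging sorted halves.
After all merges, the sorted array is [2, 4, 11, 18].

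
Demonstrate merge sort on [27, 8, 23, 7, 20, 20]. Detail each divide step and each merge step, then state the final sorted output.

Merge sort trace:

Split: [27, 8, 23, 7, 20, 20] -> [27, 8, 23] and [7, 20, 20]
  Split: [27, 8, 23] -> [27] and [8, 23]
    Split: [8, 23] -> [8] and [23]
    Merge: [8] + [23] -> [8, 23]
  Merge: [27] + [8, 23] -> [8, 23, 27]
  Split: [7, 20, 20] -> [7] and [20, 20]
    Split: [20, 20] -> [20] and [20]
    Merge: [20] + [20] -> [20, 20]
  Merge: [7] + [20, 20] -> [7, 20, 20]
Merge: [8, 23, 27] + [7, 20, 20] -> [7, 8, 20, 20, 23, 27]

Final sorted array: [7, 8, 20, 20, 23, 27]

The merge sort proceeds by recursively splitting the array and merging sorted halves.
After all merges, the sorted array is [7, 8, 20, 20, 23, 27].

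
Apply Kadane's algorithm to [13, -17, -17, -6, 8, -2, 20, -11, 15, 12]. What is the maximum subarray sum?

Using Kadane's algorithm on [13, -17, -17, -6, 8, -2, 20, -11, 15, 12]:

Scanning through the array:
Position 1 (value -17): max_ending_here = -4, max_so_far = 13
Position 2 (value -17): max_ending_here = -17, max_so_far = 13
Position 3 (value -6): max_ending_here = -6, max_so_far = 13
Position 4 (value 8): max_ending_here = 8, max_so_far = 13
Position 5 (value -2): max_ending_here = 6, max_so_far = 13
Position 6 (value 20): max_ending_here = 26, max_so_far = 26
Position 7 (value -11): max_ending_here = 15, max_so_far = 26
Position 8 (value 15): max_ending_here = 30, max_so_far = 30
Position 9 (value 12): max_ending_here = 42, max_so_far = 42

Maximum subarray: [8, -2, 20, -11, 15, 12]
Maximum sum: 42

The maximum subarray is [8, -2, 20, -11, 15, 12] with sum 42. This subarray runs from index 4 to index 9.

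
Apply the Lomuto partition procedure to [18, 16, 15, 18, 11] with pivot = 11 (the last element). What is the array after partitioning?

Lomuto partition with pivot = 11:

Initial array: [18, 16, 15, 18, 11]

arr[0]=18 > 11: no swap
arr[1]=16 > 11: no swap
arr[2]=15 > 11: no swap
arr[3]=18 > 11: no swap

Place pivot at position 0: [11, 16, 15, 18, 18]
Pivot position: 0

After partitioning with pivot 11, the array becomes [11, 16, 15, 18, 18]. The pivot is placed at index 0. All elements to the left of the pivot are <= 11, and all elements to the right are > 11.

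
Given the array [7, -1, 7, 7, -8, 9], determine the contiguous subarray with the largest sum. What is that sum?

Using Kadane's algorithm on [7, -1, 7, 7, -8, 9]:

Scanning through the array:
Position 1 (value -1): max_ending_here = 6, max_so_far = 7
Position 2 (value 7): max_ending_here = 13, max_so_far = 13
Position 3 (value 7): max_ending_here = 20, max_so_far = 20
Position 4 (value -8): max_ending_here = 12, max_so_far = 20
Position 5 (value 9): max_ending_here = 21, max_so_far = 21

Maximum subarray: [7, -1, 7, 7, -8, 9]
Maximum sum: 21

The maximum subarray is [7, -1, 7, 7, -8, 9] with sum 21. This subarray runs from index 0 to index 5.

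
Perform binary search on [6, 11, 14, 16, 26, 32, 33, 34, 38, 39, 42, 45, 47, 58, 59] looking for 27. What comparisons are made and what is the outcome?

Binary search for 27 in [6, 11, 14, 16, 26, 32, 33, 34, 38, 39, 42, 45, 47, 58, 59]:

lo=0, hi=14, mid=7, arr[mid]=34 -> 34 > 27, search left half
lo=0, hi=6, mid=3, arr[mid]=16 -> 16 < 27, search right half
lo=4, hi=6, mid=5, arr[mid]=32 -> 32 > 27, search left half
lo=4, hi=4, mid=4, arr[mid]=26 -> 26 < 27, search right half
lo=5 > hi=4, target 27 not found

Binary search determines that 27 is not in the array after 4 comparisons. The search space was exhausted without finding the target.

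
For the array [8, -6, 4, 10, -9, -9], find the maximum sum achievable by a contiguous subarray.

Using Kadane's algorithm on [8, -6, 4, 10, -9, -9]:

Scanning through the array:
Position 1 (value -6): max_ending_here = 2, max_so_far = 8
Position 2 (value 4): max_ending_here = 6, max_so_far = 8
Position 3 (value 10): max_ending_here = 16, max_so_far = 16
Position 4 (value -9): max_ending_here = 7, max_so_far = 16
Position 5 (value -9): max_ending_here = -2, max_so_far = 16

Maximum subarray: [8, -6, 4, 10]
Maximum sum: 16

The maximum subarray is [8, -6, 4, 10] with sum 16. This subarray runs from index 0 to index 3.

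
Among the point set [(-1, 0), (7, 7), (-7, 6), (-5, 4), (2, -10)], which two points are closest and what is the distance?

Computing all pairwise distances among 5 points:

d((-1, 0), (7, 7)) = 10.6301
d((-1, 0), (-7, 6)) = 8.4853
d((-1, 0), (-5, 4)) = 5.6569
d((-1, 0), (2, -10)) = 10.4403
d((7, 7), (-7, 6)) = 14.0357
d((7, 7), (-5, 4)) = 12.3693
d((7, 7), (2, -10)) = 17.72
d((-7, 6), (-5, 4)) = 2.8284 <-- minimum
d((-7, 6), (2, -10)) = 18.3576
d((-5, 4), (2, -10)) = 15.6525

Closest pair: (-7, 6) and (-5, 4) with distance 2.8284

The closest pair is (-7, 6) and (-5, 4) with Euclidean distance 2.8284. For 5 points, brute-force pairwise comparison is shown above. For large n, the divide-and-conquer algorithm (sort by x, recurse on halves, check the dividing strip) achieves O(n log n).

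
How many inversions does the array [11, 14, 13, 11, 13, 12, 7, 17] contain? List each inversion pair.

Finding inversions in [11, 14, 13, 11, 13, 12, 7, 17]:

(0, 6): arr[0]=11 > arr[6]=7
(1, 2): arr[1]=14 > arr[2]=13
(1, 3): arr[1]=14 > arr[3]=11
(1, 4): arr[1]=14 > arr[4]=13
(1, 5): arr[1]=14 > arr[5]=12
(1, 6): arr[1]=14 > arr[6]=7
(2, 3): arr[2]=13 > arr[3]=11
(2, 5): arr[2]=13 > arr[5]=12
(2, 6): arr[2]=13 > arr[6]=7
(3, 6): arr[3]=11 > arr[6]=7
(4, 5): arr[4]=13 > arr[5]=12
(4, 6): arr[4]=13 > arr[6]=7
(5, 6): arr[5]=12 > arr[6]=7

Total inversions: 13

The array has 13 inversion(s): (0,6), (1,2), (1,3), (1,4), (1,5), (1,6), (2,3), (2,5), (2,6), (3,6), (4,5), (4,6), (5,6). Each pair (i,j) satisfies i < j and arr[i] > arr[j].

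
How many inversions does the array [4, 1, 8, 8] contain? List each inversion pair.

Finding inversions in [4, 1, 8, 8]:

(0, 1): arr[0]=4 > arr[1]=1

Total inversions: 1

The array has 1 inversion(s): (0,1). Each pair (i,j) satisfies i < j and arr[i] > arr[j].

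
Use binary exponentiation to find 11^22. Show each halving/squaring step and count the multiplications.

Computing 11^22 by squaring (build up from 11^1; each line after the first costs one multiplication):

11^1 = 11
11^2 = (11^1)^2 = 11^2 = 121
11^4 = (11^2)^2 = 121^2 = 14641
11^5 = 11 * 11^4 = 11 * 14641 = 161051
11^10 = (11^5)^2 = 161051^2 = 25937424601
11^11 = 11 * 11^10 = 11 * 25937424601 = 285311670611
11^22 = (11^11)^2 = 285311670611^2 = 81402749386839761113321

Result: 81402749386839761113321
Multiplications needed: 6 (6 lines after 11^1)

11^22 = 81402749386839761113321. Using exponentiation by squaring, this requires 6 multiplications. The key idea: if the exponent is even, square the half-power; if odd, multiply by the base once.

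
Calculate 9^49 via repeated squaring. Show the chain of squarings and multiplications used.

Computing 9^49 by squaring (build up from 9^1; each line after the first costs one multiplication):

9^1 = 9
9^2 = (9^1)^2 = 9^2 = 81
9^3 = 9 * 9^2 = 9 * 81 = 729
9^6 = (9^3)^2 = 729^2 = 531441
9^12 = (9^6)^2 = 531441^2 = 282429536481
9^24 = (9^12)^2 = 282429536481^2 = 79766443076872509863361
9^48 = (9^24)^2 = 79766443076872509863361^2 = 6362685441135942358474828762538534230890216321
9^49 = 9 * 9^48 = 9 * 6362685441135942358474828762538534230890216321 = 57264168970223481226273458862846808078011946889

Result: 57264168970223481226273458862846808078011946889
Multiplications needed: 7 (7 lines after 9^1)

9^49 = 57264168970223481226273458862846808078011946889. Using exponentiation by squaring, this requires 7 multiplications. The key idea: if the exponent is even, square the half-power; if odd, multiply by the base once.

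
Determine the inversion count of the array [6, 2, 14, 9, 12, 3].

Finding inversions in [6, 2, 14, 9, 12, 3]:

(0, 1): arr[0]=6 > arr[1]=2
(0, 5): arr[0]=6 > arr[5]=3
(2, 3): arr[2]=14 > arr[3]=9
(2, 4): arr[2]=14 > arr[4]=12
(2, 5): arr[2]=14 > arr[5]=3
(3, 5): arr[3]=9 > arr[5]=3
(4, 5): arr[4]=12 > arr[5]=3

Total inversions: 7

The array has 7 inversion(s): (0,1), (0,5), (2,3), (2,4), (2,5), (3,5), (4,5). Each pair (i,j) satisfies i < j and arr[i] > arr[j].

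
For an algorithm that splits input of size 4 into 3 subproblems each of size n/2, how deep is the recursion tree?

For divide and conquer with division factor 2:

Problem sizes at each level:
Level 0: 4
Level 1: 2
Level 2: 1

The root is level 0 and the size-1 base case is level 2 (the tree spans levels 0 through 2, i.e. 3 levels counting the root), so the depth is the number of divisions: log_2(4) = 2

The recursion tree depth is log_2(4) = 2. At each level, the problem size is divided by 2, so it takes 2 divisions to reduce to a base case of size 1. The algorithm makes 3 recursive calls at each level.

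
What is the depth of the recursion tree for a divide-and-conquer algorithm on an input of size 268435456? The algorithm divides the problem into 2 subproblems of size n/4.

For divide and conquer with division factor 4:

Problem sizes at each level:
Level 0: 268435456
Level 1: 67108864
Level 2: 16777216
Level 3: 4194304
Level 4: 1048576
Level 5: 262144
Level 6: 65536
Level 7: 16384
Level 8: 4096
Level 9: 1024
Level 10: 256
Level 11: 64
Level 12: 16
Level 13: 4
Level 14: 1

The root is level 0 and the size-1 base case is level 14 (the tree spans levels 0 through 14, i.e. 15 levels counting the root), so the depth is the number of divisions: log_4(268435456) = 14

The recursion tree depth is log_4(268435456) = 14. At each level, the problem size is divided by 4, so it takes 14 divisions to reduce to a base case of size 1. The algorithm makes 2 recursive calls at each level.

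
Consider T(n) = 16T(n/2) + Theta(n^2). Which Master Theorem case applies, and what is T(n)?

Master Theorem for T(n) = 16T(n/2) + O(n^2):

a = 16, b = 2, c = 2
log_b(a) = log_2(16) = 4.0000

Case 1: c = 2 < log_2(16) = 4.0000
T(n) = O(n^(log_2 16)) = O(n^4)

For T(n) = 16T(n/2) + O(n^2): log_2(16) = 4.0000. This is Case 1 of the Master Theorem (c < log_b(a), work dominated by leaves), giving O(n^4).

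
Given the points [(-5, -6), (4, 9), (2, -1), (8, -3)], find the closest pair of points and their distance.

Computing all pairwise distances among 4 points:

d((-5, -6), (4, 9)) = 17.4929
d((-5, -6), (2, -1)) = 8.6023
d((-5, -6), (8, -3)) = 13.3417
d((4, 9), (2, -1)) = 10.198
d((4, 9), (8, -3)) = 12.6491
d((2, -1), (8, -3)) = 6.3246 <-- minimum

Closest pair: (2, -1) and (8, -3) with distance 6.3246

The closest pair is (2, -1) and (8, -3) with Euclidean distance 6.3246. For 4 points, brute-force pairwise comparison is shown above. For large n, the divide-and-conquer algorithm (sort by x, recurse on halves, check the dividing strip) achieves O(n log n).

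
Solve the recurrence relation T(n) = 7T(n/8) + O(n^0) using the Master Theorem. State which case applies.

Master Theorem for T(n) = 7T(n/8) + O(n^0):

a = 7, b = 8, c = 0
log_b(a) = log_8(7) = 0.9358

Case 1: c = 0 < log_8(7) = 0.9358
T(n) = O(n^(log_8 7))

For T(n) = 7T(n/8) + O(n^0): log_8(7) = 0.9358. This is Case 1 of the Master Theorem (c < log_b(a), work dominated by leaves), giving O(n^(log_8 7)).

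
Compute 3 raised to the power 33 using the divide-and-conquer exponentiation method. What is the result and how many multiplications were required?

Computing 3^33 by squaring (build up from 3^1; each line after the first costs one multiplication):

3^1 = 3
3^2 = (3^1)^2 = 3^2 = 9
3^4 = (3^2)^2 = 9^2 = 81
3^8 = (3^4)^2 = 81^2 = 6561
3^16 = (3^8)^2 = 6561^2 = 43046721
3^32 = (3^16)^2 = 43046721^2 = 1853020188851841
3^33 = 3 * 3^32 = 3 * 1853020188851841 = 5559060566555523

Result: 5559060566555523
Multiplications needed: 6 (6 lines after 3^1)

3^33 = 5559060566555523. Using exponentiation by squaring, this requires 6 multiplications. The key idea: if the exponent is even, square the half-power; if odd, multiply by the base once.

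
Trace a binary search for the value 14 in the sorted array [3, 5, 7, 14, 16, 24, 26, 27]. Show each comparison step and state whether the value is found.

Binary search for 14 in [3, 5, 7, 14, 16, 24, 26, 27]:

lo=0, hi=7, mid=3, arr[mid]=14 -> Found target at index 3!

Binary search finds 14 at index 3 after 1 comparisons. The search repeatedly halves the search space by comparing with the middle element.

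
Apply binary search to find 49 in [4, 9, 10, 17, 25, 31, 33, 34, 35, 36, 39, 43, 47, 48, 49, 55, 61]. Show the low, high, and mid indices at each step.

Binary search for 49 in [4, 9, 10, 17, 25, 31, 33, 34, 35, 36, 39, 43, 47, 48, 49, 55, 61]:

lo=0, hi=16, mid=8, arr[mid]=35 -> 35 < 49, search right half
lo=9, hi=16, mid=12, arr[mid]=47 -> 47 < 49, search right half
lo=13, hi=16, mid=14, arr[mid]=49 -> Found target at index 14!

Binary search finds 49 at index 14 after 3 comparisons. The search repeatedly halves the search space by comparing with the middle element.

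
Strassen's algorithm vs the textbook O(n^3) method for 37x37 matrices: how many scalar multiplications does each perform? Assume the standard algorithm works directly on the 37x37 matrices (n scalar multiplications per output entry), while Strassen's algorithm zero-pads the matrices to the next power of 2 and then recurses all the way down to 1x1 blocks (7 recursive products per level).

Matrix multiplication for 37x37 matrices:

Strassen's algorithm requires power-of-2 dimensions. Pad 37x37 to 64x64 (next power of 2).

Standard algorithm: 37^3 = 50653 multiplications
Strassen's algorithm: 7^(log2(64)) = 7^6 = 117649 multiplications
Difference: 50653 - 117649 = -66996 (Strassen uses MORE here due to padding overhead — for small or just-over-power-of-2 n, padding can outweigh the per-level savings)

Standard: 50653 multiplications (37^3). Strassen: 117649 multiplications (7^6, after padding to 64x64). Strassen reduces 8 recursive multiplications to 7 at each level.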